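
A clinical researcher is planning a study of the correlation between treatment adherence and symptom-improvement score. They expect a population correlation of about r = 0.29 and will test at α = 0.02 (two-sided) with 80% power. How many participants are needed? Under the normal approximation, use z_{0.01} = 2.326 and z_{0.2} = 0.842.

n = 116

Fisher's z: C = ½·ln((1+r)/(1−r)) = ½·ln(1.8169) = 0.2986.
n = ((z_{α/2} + z_β)/C)² + 3.
(2.326 + 0.842) / 0.2986 = 3.168 / 0.2986 = 10.610.
n = 10.610² + 3 = 112.56 + 3 = 115.6.
Round up.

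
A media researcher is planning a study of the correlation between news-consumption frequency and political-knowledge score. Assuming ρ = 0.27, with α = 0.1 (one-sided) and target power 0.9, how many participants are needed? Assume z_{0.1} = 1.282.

n = 89

Fisher's z: C = ½·ln((1+r)/(1−r)) = ½·ln(1.7397) = 0.2769.
n = ((z_{α} + z_β)/C)² + 3.
(1.282 + 1.282) / 0.2769 = 2.564 / 0.2769 = 9.260.
n = 9.260² + 3 = 85.74 + 3 = 88.7.
Round up.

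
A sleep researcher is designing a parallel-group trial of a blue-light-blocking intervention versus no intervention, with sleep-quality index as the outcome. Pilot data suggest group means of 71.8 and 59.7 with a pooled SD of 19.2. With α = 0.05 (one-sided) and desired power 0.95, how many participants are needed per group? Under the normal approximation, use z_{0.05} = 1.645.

Cohen's d = |M₁ − M₂| / SD_pooled = |71.8 − 59.7| / 19.2 = 12.1 / 19.2 = 0.630.
For two independent groups with equal n: n = 2·((z_{α} + z_β) / d)².
z_{α} + z_β = 1.645 + 1.645 = 3.290.
n = 2 × (3.290 / 0.630)² = 2 × 5.222² = 2 × 27.27 = 54.5.
Round up to the next whole participant.

n = 55 per group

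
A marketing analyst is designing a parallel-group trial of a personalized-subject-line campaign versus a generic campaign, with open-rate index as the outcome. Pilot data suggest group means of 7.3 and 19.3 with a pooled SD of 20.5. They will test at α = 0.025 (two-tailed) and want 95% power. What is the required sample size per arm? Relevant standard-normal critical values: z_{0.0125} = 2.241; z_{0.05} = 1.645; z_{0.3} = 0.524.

n = 89 per group

Cohen's d = |M₁ − M₂| / SD_pooled = |7.3 − 19.3| / 20.5 = 12.0 / 20.5 = 0.585.
For two independent groups with equal n: n = 2·((z_{α/2} + z_β) / d)².
z_{α/2} + z_β = 2.241 + 1.645 = 3.886.
n = 2 × (3.886 / 0.585)² = 2 × 6.643² = 2 × 44.13 = 88.3.
Round up to the next whole participant.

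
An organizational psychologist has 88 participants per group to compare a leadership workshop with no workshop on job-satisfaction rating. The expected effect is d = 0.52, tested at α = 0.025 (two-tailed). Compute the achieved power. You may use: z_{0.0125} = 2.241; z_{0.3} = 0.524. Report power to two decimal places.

For two equal groups, power = Φ(d·√(n/2) − z_{α/2}).
d·√(n/2) = 0.52 × √(88/2) = 0.52 × 6.633 = 3.449.
z_β = 3.449 − 2.241 = 1.208.
Power = Φ(1.208) = 0.887.

power ≈ 0.89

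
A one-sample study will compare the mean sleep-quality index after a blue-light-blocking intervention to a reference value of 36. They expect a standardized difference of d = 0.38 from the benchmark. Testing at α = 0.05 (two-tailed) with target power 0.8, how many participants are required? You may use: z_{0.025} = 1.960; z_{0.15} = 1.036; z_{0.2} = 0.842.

For a one-sample test: n = ((z_{α/2} + z_β) / d)².
z_{α/2} + z_β = 1.960 + 0.842 = 2.802.
n = (2.802 / 0.38)² = 7.374² = 54.37.
Round up.

n = 55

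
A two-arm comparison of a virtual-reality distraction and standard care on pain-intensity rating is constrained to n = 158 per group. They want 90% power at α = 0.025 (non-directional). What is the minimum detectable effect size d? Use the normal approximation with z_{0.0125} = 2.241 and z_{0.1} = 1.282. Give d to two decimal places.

d_min ≈ 0.40

For two independent groups of n = 158 each: d_min = (z_{α/2} + z_β)·√(2/n).
z-sum = 2.241 + 1.282 = 3.523.
d_min = 3.523 × √(2/158) = 3.523 × 0.1125 = 0.396.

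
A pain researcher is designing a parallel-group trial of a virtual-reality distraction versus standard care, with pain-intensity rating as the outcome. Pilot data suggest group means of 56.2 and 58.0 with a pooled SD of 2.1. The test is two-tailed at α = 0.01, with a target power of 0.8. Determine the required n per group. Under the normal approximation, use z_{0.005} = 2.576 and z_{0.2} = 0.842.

Cohen's d = |M₁ − M₂| / SD_pooled = |56.2 − 58.0| / 2.1 = 1.8 / 2.1 = 0.857.
For two independent groups with equal n: n = 2·((z_{α/2} + z_β) / d)².
z_{α/2} + z_β = 2.576 + 0.842 = 3.418.
n = 2 × (3.418 / 0.857)² = 2 × 3.988² = 2 × 15.91 = 31.8.
Round up to the next whole participant.

n = 32 per group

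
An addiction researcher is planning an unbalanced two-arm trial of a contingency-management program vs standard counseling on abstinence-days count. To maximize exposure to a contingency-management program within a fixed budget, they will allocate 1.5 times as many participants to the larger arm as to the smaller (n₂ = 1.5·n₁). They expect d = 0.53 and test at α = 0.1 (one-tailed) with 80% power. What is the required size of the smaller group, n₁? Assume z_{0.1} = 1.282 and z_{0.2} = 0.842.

n₁ = 27

With allocation ratio k = n₂/n₁ = 1.5, Var(x̄₁−x̄₂) = σ²(1/n₁ + 1/(k·n₁)) = σ²·(k+1)/(k·n₁).
So n₁ = (1 + 1/k)·((z_{α} + z_β)/d)² = 1.667 × (2.124/0.53)².
n₁ = 1.667 × 16.06 = 26.8.
Round up: n₁ = 27, giving n₂ = ⌈1.5 × 27⌉ = ⌈40.5⌉ = 41.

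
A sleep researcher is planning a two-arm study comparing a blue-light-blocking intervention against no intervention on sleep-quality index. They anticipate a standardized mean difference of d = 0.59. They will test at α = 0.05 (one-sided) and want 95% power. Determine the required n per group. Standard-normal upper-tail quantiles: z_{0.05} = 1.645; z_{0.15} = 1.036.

For two independent groups with equal n: n = 2·((z_{α} + z_β) / d)².
z_{α} + z_β = 1.645 + 1.645 = 3.290.
n = 2 × (3.290 / 0.59)² = 2 × 5.576² = 2 × 31.09 = 62.2.
Round up to the next whole participant.

n = 63 per group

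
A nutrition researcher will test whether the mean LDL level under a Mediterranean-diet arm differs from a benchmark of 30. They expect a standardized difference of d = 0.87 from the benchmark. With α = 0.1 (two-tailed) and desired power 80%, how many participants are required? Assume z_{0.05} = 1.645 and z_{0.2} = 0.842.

For a one-sample test: n = ((z_{α/2} + z_β) / d)².
z_{α/2} + z_β = 1.645 + 0.842 = 2.487.
n = (2.487 / 0.87)² = 2.859² = 8.17.
Round up.

n = 9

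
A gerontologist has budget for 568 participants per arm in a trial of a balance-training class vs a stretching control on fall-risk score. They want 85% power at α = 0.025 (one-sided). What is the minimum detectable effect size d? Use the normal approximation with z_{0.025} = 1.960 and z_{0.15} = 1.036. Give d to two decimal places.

For two independent groups of n = 568 each: d_min = (z_{α} + z_β)·√(2/n).
z-sum = 1.960 + 1.036 = 2.996.
d_min = 2.996 × √(2/568) = 2.996 × 0.0593 = 0.178.

d_min ≈ 0.18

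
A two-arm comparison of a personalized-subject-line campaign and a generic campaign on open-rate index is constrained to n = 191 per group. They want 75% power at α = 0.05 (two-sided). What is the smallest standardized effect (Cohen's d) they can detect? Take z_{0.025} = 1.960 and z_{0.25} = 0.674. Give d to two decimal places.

d_min ≈ 0.27

For two independent groups of n = 191 each: d_min = (z_{α/2} + z_β)·√(2/n).
z-sum = 1.960 + 0.674 = 2.634.
d_min = 2.634 × √(2/191) = 2.634 × 0.1023 = 0.270.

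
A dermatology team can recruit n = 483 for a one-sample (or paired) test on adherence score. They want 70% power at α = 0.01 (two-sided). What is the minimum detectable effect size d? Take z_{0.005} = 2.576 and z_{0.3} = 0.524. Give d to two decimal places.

For a single sample (or paired design) of n = 483: d_min = (z_{α/2} + z_β)/√n.
z-sum = 2.576 + 0.524 = 3.100.
d_min = 3.100 / √483 = 3.100 / 21.977 = 0.141.

d_min ≈ 0.14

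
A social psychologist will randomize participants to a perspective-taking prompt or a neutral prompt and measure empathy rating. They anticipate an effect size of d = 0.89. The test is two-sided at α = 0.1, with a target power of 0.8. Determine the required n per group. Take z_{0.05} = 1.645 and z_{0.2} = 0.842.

For two independent groups with equal n: n = 2·((z_{α/2} + z_β) / d)².
z_{α/2} + z_β = 1.645 + 0.842 = 2.487.
n = 2 × (2.487 / 0.89)² = 2 × 2.794² = 2 × 7.81 = 15.6.
Round up to the next whole participant.

n = 16 per group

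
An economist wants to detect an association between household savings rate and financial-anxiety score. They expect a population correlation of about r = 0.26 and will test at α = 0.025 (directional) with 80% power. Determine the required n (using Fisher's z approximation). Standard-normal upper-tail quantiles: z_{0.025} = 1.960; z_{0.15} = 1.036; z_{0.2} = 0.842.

Fisher's z: C = ½·ln((1+r)/(1−r)) = ½·ln(1.7027) = 0.2661.
n = ((z_{α} + z_β)/C)² + 3.
(1.960 + 0.842) / 0.2661 = 2.802 / 0.2661 = 10.530.
n = 10.530² + 3 = 110.88 + 3 = 113.9.
Round up.

n = 114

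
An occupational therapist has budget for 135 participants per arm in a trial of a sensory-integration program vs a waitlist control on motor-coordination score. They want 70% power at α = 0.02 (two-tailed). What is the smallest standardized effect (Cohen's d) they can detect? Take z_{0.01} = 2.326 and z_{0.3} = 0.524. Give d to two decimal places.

For two independent groups of n = 135 each: d_min = (z_{α/2} + z_β)·√(2/n).
z-sum = 2.326 + 0.524 = 2.850.
d_min = 2.850 × √(2/135) = 2.850 × 0.1217 = 0.347.

d_min ≈ 0.35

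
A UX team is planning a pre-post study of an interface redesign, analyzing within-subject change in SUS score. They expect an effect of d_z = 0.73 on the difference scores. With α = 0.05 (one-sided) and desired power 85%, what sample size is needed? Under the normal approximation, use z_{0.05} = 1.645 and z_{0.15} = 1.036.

For a paired (one-sample on differences) test: n = ((z_{α} + z_β) / d)².
z_{α} + z_β = 1.645 + 1.036 = 2.681.
n = (2.681 / 0.73)² = 3.673² = 13.49.
Round up.

n = 14 pairs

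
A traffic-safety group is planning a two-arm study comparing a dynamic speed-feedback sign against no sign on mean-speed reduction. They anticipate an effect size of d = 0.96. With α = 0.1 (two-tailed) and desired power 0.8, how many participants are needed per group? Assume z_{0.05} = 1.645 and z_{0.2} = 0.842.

n = 14 per group

For two independent groups with equal n: n = 2·((z_{α/2} + z_β) / d)².
z_{α/2} + z_β = 1.645 + 0.842 = 2.487.
n = 2 × (2.487 / 0.96)² = 2 × 2.591² = 2 × 6.71 = 13.4.
Round up to the next whole participant.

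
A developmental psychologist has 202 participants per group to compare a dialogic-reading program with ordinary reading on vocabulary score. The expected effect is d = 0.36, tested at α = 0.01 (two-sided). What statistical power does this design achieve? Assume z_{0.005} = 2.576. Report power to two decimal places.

For two equal groups, power = Φ(d·√(n/2) − z_{α/2}).
d·√(n/2) = 0.36 × √(202/2) = 0.36 × 10.050 = 3.618.
z_β = 3.618 − 2.576 = 1.042.
Power = Φ(1.042) = 0.851.

power ≈ 0.85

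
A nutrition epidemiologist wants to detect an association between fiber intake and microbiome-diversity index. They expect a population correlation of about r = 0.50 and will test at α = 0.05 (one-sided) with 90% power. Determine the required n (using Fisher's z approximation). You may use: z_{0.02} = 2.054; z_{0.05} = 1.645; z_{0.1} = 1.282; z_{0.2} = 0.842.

Fisher's z: C = ½·ln((1+r)/(1−r)) = ½·ln(3.0000) = 0.5493.
n = ((z_{α} + z_β)/C)² + 3.
(1.645 + 1.282) / 0.5493 = 2.927 / 0.5493 = 5.329.
n = 5.329² + 3 = 28.39 + 3 = 31.4.
Round up.

n = 32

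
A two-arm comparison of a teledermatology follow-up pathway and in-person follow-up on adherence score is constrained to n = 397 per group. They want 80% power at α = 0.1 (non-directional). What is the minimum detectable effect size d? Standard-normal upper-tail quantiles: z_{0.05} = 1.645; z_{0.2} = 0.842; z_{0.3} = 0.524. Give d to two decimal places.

For two independent groups of n = 397 each: d_min = (z_{α/2} + z_β)·√(2/n).
z-sum = 1.645 + 0.842 = 2.487.
d_min = 2.487 × √(2/397) = 2.487 × 0.0710 = 0.177.

d_min ≈ 0.18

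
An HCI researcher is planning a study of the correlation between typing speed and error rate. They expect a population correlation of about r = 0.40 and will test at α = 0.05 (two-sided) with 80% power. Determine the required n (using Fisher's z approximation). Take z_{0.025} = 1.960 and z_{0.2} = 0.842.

n = 47

Fisher's z: C = ½·ln((1+r)/(1−r)) = ½·ln(2.3333) = 0.4236.
n = ((z_{α/2} + z_β)/C)² + 3.
(1.960 + 0.842) / 0.4236 = 2.802 / 0.4236 = 6.615.
n = 6.615² + 3 = 43.75 + 3 = 46.8.
Round up.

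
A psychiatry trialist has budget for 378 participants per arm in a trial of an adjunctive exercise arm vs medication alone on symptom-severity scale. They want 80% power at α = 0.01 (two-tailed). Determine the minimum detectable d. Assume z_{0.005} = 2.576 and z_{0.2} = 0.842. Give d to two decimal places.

For two independent groups of n = 378 each: d_min = (z_{α/2} + z_β)·√(2/n).
z-sum = 2.576 + 0.842 = 3.418.
d_min = 3.418 × √(2/378) = 3.418 × 0.0727 = 0.249.

d_min ≈ 0.25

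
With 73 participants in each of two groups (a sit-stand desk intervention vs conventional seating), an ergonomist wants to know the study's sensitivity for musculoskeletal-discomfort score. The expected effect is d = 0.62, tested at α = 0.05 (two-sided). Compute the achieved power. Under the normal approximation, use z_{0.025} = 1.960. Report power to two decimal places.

For two equal groups, power = Φ(d·√(n/2) − z_{α/2}).
d·√(n/2) = 0.62 × √(73/2) = 0.62 × 6.042 = 3.746.
z_β = 3.746 − 1.960 = 1.786.
Power = Φ(1.786) = 0.963.

power ≈ 0.96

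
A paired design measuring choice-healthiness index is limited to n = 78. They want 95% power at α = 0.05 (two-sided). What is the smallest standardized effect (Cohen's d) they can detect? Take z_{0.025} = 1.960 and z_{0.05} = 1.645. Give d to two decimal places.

For a single sample (or paired design) of n = 78: d_min = (z_{α/2} + z_β)/√n.
z-sum = 1.960 + 1.645 = 3.605.
d_min = 3.605 / √78 = 3.605 / 8.832 = 0.408.

d_min ≈ 0.41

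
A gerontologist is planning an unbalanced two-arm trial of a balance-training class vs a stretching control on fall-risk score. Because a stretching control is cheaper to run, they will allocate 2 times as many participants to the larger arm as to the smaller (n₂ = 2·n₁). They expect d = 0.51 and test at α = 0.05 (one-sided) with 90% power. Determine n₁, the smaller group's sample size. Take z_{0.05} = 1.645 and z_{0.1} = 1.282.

With allocation ratio k = n₂/n₁ = 2, Var(x̄₁−x̄₂) = σ²(1/n₁ + 1/(k·n₁)) = σ²·(k+1)/(k·n₁).
So n₁ = (1 + 1/k)·((z_{α} + z_β)/d)² = 1.500 × (2.927/0.51)².
n₁ = 1.500 × 32.94 = 49.4.
Round up: n₁ = 50, giving n₂ = 2 × 50 = 100.

n₁ = 50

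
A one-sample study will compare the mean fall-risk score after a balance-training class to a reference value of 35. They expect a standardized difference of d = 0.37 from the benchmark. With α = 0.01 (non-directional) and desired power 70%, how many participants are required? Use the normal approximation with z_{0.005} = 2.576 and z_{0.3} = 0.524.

n = 71

For a one-sample test: n = ((z_{α/2} + z_β) / d)².
z_{α/2} + z_β = 2.576 + 0.524 = 3.100.
n = (3.100 / 0.37)² = 8.378² = 70.20.
Round up.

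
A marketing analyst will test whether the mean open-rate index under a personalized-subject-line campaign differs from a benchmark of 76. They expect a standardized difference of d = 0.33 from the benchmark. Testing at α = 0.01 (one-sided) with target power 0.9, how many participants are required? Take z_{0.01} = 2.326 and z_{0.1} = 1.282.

n = 120

For a one-sample test: n = ((z_{α} + z_β) / d)².
z_{α} + z_β = 2.326 + 1.282 = 3.608.
n = (3.608 / 0.33)² = 10.933² = 119.54.
Round up.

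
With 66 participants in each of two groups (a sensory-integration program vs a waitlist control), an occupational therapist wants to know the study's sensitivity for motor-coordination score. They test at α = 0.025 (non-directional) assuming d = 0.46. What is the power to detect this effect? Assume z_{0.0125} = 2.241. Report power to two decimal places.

power ≈ 0.66

For two equal groups, power = Φ(d·√(n/2) − z_{α/2}).
d·√(n/2) = 0.46 × √(66/2) = 0.46 × 5.745 = 2.642.
z_β = 2.642 − 2.241 = 0.401.
Power = Φ(0.401) = 0.656.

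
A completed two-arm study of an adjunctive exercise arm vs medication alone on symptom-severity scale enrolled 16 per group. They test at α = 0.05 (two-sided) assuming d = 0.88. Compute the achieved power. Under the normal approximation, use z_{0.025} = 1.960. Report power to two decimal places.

For two equal groups, power = Φ(d·√(n/2) − z_{α/2}).
d·√(n/2) = 0.88 × √(16/2) = 0.88 × 2.828 = 2.489.
z_β = 2.489 − 1.960 = 0.529.
Power = Φ(0.529) = 0.702.

power ≈ 0.70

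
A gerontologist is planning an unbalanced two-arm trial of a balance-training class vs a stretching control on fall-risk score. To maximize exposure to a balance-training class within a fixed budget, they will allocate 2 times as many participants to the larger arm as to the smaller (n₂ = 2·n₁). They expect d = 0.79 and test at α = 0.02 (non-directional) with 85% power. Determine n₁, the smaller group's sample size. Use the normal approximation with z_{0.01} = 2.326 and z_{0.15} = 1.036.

With allocation ratio k = n₂/n₁ = 2, Var(x̄₁−x̄₂) = σ²(1/n₁ + 1/(k·n₁)) = σ²·(k+1)/(k·n₁).
So n₁ = (1 + 1/k)·((z_{α/2} + z_β)/d)² = 1.500 × (3.362/0.79)².
n₁ = 1.500 × 18.11 = 27.2.
Round up: n₁ = 28, giving n₂ = 2 × 28 = 56.

n₁ = 28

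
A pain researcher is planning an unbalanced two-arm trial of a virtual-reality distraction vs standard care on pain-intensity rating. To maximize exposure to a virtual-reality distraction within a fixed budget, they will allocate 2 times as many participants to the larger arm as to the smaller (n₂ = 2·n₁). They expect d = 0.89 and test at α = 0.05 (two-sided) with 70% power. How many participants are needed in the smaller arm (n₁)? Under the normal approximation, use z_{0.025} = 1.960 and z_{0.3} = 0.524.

With allocation ratio k = n₂/n₁ = 2, Var(x̄₁−x̄₂) = σ²(1/n₁ + 1/(k·n₁)) = σ²·(k+1)/(k·n₁).
So n₁ = (1 + 1/k)·((z_{α/2} + z_β)/d)² = 1.500 × (2.484/0.89)².
n₁ = 1.500 × 7.79 = 11.7.
Round up: n₁ = 12, giving n₂ = 2 × 12 = 24.

n₁ = 12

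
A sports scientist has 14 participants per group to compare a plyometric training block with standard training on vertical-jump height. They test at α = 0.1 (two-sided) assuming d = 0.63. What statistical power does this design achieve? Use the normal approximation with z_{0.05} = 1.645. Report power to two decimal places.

For two equal groups, power = Φ(d·√(n/2) − z_{α/2}).
d·√(n/2) = 0.63 × √(14/2) = 0.63 × 2.646 = 1.667.
z_β = 1.667 − 1.645 = 0.022.
Power = Φ(0.022) = 0.509.

power ≈ 0.51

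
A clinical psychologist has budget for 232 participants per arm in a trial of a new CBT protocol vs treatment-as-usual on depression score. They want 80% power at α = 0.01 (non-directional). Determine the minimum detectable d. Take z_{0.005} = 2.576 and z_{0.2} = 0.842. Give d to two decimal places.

For two independent groups of n = 232 each: d_min = (z_{α/2} + z_β)·√(2/n).
z-sum = 2.576 + 0.842 = 3.418.
d_min = 3.418 × √(2/232) = 3.418 × 0.0928 = 0.317.

d_min ≈ 0.32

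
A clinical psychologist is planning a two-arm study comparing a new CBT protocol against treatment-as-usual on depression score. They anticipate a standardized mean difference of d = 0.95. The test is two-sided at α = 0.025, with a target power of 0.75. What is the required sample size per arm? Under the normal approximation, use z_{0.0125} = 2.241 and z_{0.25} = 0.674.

n = 19 per group

For two independent groups with equal n: n = 2·((z_{α/2} + z_β) / d)².
z_{α/2} + z_β = 2.241 + 0.674 = 2.915.
n = 2 × (2.915 / 0.95)² = 2 × 3.068² = 2 × 9.42 = 18.8.
Round up to the next whole participant.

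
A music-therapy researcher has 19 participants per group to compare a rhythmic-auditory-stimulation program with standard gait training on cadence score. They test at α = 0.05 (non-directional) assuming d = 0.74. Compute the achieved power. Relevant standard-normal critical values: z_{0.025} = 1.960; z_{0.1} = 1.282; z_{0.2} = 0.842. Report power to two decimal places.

For two equal groups, power = Φ(d·√(n/2) − z_{α/2}).
d·√(n/2) = 0.74 × √(19/2) = 0.74 × 3.082 = 2.281.
z_β = 2.281 − 1.960 = 0.321.
Power = Φ(0.321) = 0.626.

power ≈ 0.63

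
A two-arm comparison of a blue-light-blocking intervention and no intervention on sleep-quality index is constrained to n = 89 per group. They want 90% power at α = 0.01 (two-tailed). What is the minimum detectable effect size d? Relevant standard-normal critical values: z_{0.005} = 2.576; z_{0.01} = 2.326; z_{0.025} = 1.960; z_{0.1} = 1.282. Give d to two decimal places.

For two independent groups of n = 89 each: d_min = (z_{α/2} + z_β)·√(2/n).
z-sum = 2.576 + 1.282 = 3.858.
d_min = 3.858 × √(2/89) = 3.858 × 0.1499 = 0.578.

d_min ≈ 0.58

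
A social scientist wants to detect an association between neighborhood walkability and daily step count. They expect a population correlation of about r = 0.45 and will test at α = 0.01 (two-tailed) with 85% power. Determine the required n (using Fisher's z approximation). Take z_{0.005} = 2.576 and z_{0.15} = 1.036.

n = 59

Fisher's z: C = ½·ln((1+r)/(1−r)) = ½·ln(2.6364) = 0.4847.
n = ((z_{α/2} + z_β)/C)² + 3.
(2.576 + 1.036) / 0.4847 = 3.612 / 0.4847 = 7.452.
n = 7.452² + 3 = 55.53 + 3 = 58.5.
Round up.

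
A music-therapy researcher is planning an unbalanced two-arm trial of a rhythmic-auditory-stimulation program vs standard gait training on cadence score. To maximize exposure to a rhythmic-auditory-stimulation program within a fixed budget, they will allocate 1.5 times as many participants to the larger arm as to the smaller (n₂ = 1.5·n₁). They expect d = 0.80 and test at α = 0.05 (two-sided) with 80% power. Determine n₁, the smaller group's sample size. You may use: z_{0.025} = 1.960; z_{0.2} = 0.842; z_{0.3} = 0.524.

n₁ = 21

With allocation ratio k = n₂/n₁ = 1.5, Var(x̄₁−x̄₂) = σ²(1/n₁ + 1/(k·n₁)) = σ²·(k+1)/(k·n₁).
So n₁ = (1 + 1/k)·((z_{α/2} + z_β)/d)² = 1.667 × (2.802/0.80)².
n₁ = 1.667 × 12.27 = 20.4.
Round up: n₁ = 21, giving n₂ = ⌈1.5 × 21⌉ = ⌈31.5⌉ = 32.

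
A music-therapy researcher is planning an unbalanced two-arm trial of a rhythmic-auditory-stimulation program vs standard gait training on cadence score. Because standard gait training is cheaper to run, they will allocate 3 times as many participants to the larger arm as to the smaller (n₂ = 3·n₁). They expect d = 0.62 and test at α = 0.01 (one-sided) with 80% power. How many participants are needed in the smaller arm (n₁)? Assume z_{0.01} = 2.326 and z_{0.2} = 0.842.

With allocation ratio k = n₂/n₁ = 3, Var(x̄₁−x̄₂) = σ²(1/n₁ + 1/(k·n₁)) = σ²·(k+1)/(k·n₁).
So n₁ = (1 + 1/k)·((z_{α} + z_β)/d)² = 1.333 × (3.168/0.62)².
n₁ = 1.333 × 26.11 = 34.8.
Round up: n₁ = 35, giving n₂ = 3 × 35 = 105.

n₁ = 35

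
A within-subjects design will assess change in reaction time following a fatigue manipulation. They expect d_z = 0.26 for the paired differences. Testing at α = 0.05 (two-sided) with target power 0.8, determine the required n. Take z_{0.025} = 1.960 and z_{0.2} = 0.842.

n = 117 pairs

For a paired (one-sample on differences) test: n = ((z_{α/2} + z_β) / d)².
z_{α/2} + z_β = 1.960 + 0.842 = 2.802.
n = (2.802 / 0.26)² = 10.777² = 116.14.
Round up.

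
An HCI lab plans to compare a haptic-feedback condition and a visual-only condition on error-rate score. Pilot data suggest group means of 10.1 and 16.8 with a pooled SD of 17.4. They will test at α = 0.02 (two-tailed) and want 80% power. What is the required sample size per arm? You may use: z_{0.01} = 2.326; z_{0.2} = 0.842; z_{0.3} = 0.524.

Cohen's d = |M₁ − M₂| / SD_pooled = |10.1 − 16.8| / 17.4 = 6.7 / 17.4 = 0.385.
For two independent groups with equal n: n = 2·((z_{α/2} + z_β) / d)².
z_{α/2} + z_β = 2.326 + 0.842 = 3.168.
n = 2 × (3.168 / 0.385)² = 2 × 8.229² = 2 × 67.71 = 135.4.
Round up to the next whole participant.

n = 136 per group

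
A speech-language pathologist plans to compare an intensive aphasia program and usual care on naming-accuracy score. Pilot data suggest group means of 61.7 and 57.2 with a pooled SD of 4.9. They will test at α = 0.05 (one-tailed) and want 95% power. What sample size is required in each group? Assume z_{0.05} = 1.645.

Cohen's d = |M₁ − M₂| / SD_pooled = |61.7 − 57.2| / 4.9 = 4.5 / 4.9 = 0.918.
For two independent groups with equal n: n = 2·((z_{α} + z_β) / d)².
z_{α} + z_β = 1.645 + 1.645 = 3.290.
n = 2 × (3.290 / 0.918)² = 2 × 3.584² = 2 × 12.84 = 25.7.
Round up to the next whole participant.

n = 26 per group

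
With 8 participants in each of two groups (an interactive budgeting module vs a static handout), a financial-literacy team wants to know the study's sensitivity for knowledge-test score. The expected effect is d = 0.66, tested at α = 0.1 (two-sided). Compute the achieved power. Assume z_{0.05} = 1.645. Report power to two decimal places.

power ≈ 0.37

For two equal groups, power = Φ(d·√(n/2) − z_{α/2}).
d·√(n/2) = 0.66 × √(8/2) = 0.66 × 2.000 = 1.320.
z_β = 1.320 − 1.645 = -0.325.
Power = Φ(-0.325) = 0.373.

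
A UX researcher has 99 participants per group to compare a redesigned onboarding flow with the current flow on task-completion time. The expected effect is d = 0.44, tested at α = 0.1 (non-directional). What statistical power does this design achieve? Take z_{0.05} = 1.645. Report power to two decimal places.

For two equal groups, power = Φ(d·√(n/2) − z_{α/2}).
d·√(n/2) = 0.44 × √(99/2) = 0.44 × 7.036 = 3.096.
z_β = 3.096 − 1.645 = 1.451.
Power = Φ(1.451) = 0.927.

power ≈ 0.93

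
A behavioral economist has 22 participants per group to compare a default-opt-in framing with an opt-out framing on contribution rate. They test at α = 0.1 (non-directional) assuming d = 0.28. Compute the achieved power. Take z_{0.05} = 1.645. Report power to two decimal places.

power ≈ 0.24

For two equal groups, power = Φ(d·√(n/2) − z_{α/2}).
d·√(n/2) = 0.28 × √(22/2) = 0.28 × 3.317 = 0.929.
z_β = 0.929 − 1.645 = -0.716.
Power = Φ(-0.716) = 0.237.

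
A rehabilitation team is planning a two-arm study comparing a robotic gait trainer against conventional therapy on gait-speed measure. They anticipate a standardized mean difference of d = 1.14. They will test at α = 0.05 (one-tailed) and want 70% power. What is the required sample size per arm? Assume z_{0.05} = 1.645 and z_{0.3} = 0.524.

For two independent groups with equal n: n = 2·((z_{α} + z_β) / d)².
z_{α} + z_β = 1.645 + 0.524 = 2.169.
n = 2 × (2.169 / 1.14)² = 2 × 1.903² = 2 × 3.62 = 7.2.
Round up to the next whole participant.

n = 8 per group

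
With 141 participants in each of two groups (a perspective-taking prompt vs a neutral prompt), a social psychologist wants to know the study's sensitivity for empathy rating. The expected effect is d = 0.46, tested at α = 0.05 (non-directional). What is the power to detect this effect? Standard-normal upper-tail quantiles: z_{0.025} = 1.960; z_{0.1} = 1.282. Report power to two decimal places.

For two equal groups, power = Φ(d·√(n/2) − z_{α/2}).
d·√(n/2) = 0.46 × √(141/2) = 0.46 × 8.396 = 3.862.
z_β = 3.862 − 1.960 = 1.902.
Power = Φ(1.902) = 0.971.

power ≈ 0.97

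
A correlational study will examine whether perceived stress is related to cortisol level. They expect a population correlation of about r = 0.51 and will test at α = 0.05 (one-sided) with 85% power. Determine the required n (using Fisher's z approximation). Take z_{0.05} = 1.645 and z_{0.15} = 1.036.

n = 26

Fisher's z: C = ½·ln((1+r)/(1−r)) = ½·ln(3.0816) = 0.5627.
n = ((z_{α} + z_β)/C)² + 3.
(1.645 + 1.036) / 0.5627 = 2.681 / 0.5627 = 4.765.
n = 4.765² + 3 = 22.70 + 3 = 25.7.
Round up.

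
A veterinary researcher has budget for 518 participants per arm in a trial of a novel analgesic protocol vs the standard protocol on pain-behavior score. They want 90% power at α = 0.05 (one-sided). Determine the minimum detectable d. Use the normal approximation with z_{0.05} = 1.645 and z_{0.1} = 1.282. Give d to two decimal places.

For two independent groups of n = 518 each: d_min = (z_{α} + z_β)·√(2/n).
z-sum = 1.645 + 1.282 = 2.927.
d_min = 2.927 × √(2/518) = 2.927 × 0.0621 = 0.182.

d_min ≈ 0.18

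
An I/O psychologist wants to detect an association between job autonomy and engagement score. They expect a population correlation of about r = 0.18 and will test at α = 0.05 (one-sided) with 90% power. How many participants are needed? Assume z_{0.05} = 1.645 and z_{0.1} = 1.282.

n = 262

Fisher's z: C = ½·ln((1+r)/(1−r)) = ½·ln(1.4390) = 0.1820.
n = ((z_{α} + z_β)/C)² + 3.
(1.645 + 1.282) / 0.1820 = 2.927 / 0.1820 = 16.082.
n = 16.082² + 3 = 258.64 + 3 = 261.6.
Round up.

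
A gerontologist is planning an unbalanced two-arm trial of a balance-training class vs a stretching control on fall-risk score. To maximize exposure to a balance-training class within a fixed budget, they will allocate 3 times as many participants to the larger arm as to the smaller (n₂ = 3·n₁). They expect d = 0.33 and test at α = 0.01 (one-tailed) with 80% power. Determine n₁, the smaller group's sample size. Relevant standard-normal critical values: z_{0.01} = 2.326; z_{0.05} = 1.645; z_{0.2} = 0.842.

With allocation ratio k = n₂/n₁ = 3, Var(x̄₁−x̄₂) = σ²(1/n₁ + 1/(k·n₁)) = σ²·(k+1)/(k·n₁).
So n₁ = (1 + 1/k)·((z_{α} + z_β)/d)² = 1.333 × (3.168/0.33)².
n₁ = 1.333 × 92.16 = 122.9.
Round up: n₁ = 123, giving n₂ = 3 × 123 = 369.

n₁ = 123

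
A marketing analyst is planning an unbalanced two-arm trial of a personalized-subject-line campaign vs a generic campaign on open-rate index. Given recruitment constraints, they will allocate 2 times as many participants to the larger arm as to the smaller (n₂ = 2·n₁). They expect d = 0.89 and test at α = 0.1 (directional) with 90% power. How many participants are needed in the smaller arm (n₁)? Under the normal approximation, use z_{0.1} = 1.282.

n₁ = 13

With allocation ratio k = n₂/n₁ = 2, Var(x̄₁−x̄₂) = σ²(1/n₁ + 1/(k·n₁)) = σ²·(k+1)/(k·n₁).
So n₁ = (1 + 1/k)·((z_{α} + z_β)/d)² = 1.500 × (2.564/0.89)².
n₁ = 1.500 × 8.30 = 12.4.
Round up: n₁ = 13, giving n₂ = 2 × 13 = 26.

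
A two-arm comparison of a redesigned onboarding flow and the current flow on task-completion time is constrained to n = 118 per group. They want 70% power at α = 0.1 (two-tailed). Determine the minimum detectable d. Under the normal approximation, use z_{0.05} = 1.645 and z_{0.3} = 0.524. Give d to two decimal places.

For two independent groups of n = 118 each: d_min = (z_{α/2} + z_β)·√(2/n).
z-sum = 1.645 + 0.524 = 2.169.
d_min = 2.169 × √(2/118) = 2.169 × 0.1302 = 0.282.

d_min ≈ 0.28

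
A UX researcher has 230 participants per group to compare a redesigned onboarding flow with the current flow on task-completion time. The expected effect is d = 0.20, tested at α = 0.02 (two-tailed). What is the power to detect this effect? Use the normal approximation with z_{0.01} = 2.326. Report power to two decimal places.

For two equal groups, power = Φ(d·√(n/2) − z_{α/2}).
d·√(n/2) = 0.20 × √(230/2) = 0.20 × 10.724 = 2.145.
z_β = 2.145 − 2.326 = -0.181.
Power = Φ(-0.181) = 0.428.

power ≈ 0.43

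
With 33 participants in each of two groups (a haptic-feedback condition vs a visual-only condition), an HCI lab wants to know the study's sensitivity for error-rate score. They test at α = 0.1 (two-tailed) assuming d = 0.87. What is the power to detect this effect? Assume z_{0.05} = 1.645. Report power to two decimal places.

power ≈ 0.97

For two equal groups, power = Φ(d·√(n/2) − z_{α/2}).
d·√(n/2) = 0.87 × √(33/2) = 0.87 × 4.062 = 3.534.
z_β = 3.534 − 1.645 = 1.889.
Power = Φ(1.889) = 0.971.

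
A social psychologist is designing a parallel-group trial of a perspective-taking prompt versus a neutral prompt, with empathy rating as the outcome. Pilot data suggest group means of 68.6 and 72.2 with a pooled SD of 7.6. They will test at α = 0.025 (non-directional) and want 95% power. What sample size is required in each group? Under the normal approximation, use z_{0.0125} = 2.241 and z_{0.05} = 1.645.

Cohen's d = |M₁ − M₂| / SD_pooled = |68.6 − 72.2| / 7.6 = 3.6 / 7.6 = 0.474.
For two independent groups with equal n: n = 2·((z_{α/2} + z_β) / d)².
z_{α/2} + z_β = 2.241 + 1.645 = 3.886.
n = 2 × (3.886 / 0.474)² = 2 × 8.198² = 2 × 67.21 = 134.4.
Round up to the next whole participant.

n = 135 per group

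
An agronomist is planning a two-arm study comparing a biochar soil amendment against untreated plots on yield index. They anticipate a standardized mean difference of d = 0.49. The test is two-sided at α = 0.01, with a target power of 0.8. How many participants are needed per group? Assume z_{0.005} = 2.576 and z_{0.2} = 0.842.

n = 98 per group

For two independent groups with equal n: n = 2·((z_{α/2} + z_β) / d)².
z_{α/2} + z_β = 2.576 + 0.842 = 3.418.
n = 2 × (3.418 / 0.49)² = 2 × 6.976² = 2 × 48.66 = 97.3.
Round up to the next whole participant.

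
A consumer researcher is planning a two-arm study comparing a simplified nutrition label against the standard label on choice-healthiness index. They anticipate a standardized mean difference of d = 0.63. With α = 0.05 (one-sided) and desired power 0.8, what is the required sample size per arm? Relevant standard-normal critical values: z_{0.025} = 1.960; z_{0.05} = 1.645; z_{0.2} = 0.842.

For two independent groups with equal n: n = 2·((z_{α} + z_β) / d)².
z_{α} + z_β = 1.645 + 0.842 = 2.487.
n = 2 × (2.487 / 0.63)² = 2 × 3.948² = 2 × 15.58 = 31.2.
Round up to the next whole participant.

n = 32 per group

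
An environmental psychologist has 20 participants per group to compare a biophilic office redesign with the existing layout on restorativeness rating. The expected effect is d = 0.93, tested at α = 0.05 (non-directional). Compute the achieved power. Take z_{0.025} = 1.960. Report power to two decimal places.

For two equal groups, power = Φ(d·√(n/2) − z_{α/2}).
d·√(n/2) = 0.93 × √(20/2) = 0.93 × 3.162 = 2.941.
z_β = 2.941 − 1.960 = 0.981.
Power = Φ(0.981) = 0.837.

power ≈ 0.84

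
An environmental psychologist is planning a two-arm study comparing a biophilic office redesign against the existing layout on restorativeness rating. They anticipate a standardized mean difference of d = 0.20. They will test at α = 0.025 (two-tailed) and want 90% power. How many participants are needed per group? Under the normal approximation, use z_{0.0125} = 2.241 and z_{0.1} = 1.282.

For two independent groups with equal n: n = 2·((z_{α/2} + z_β) / d)².
z_{α/2} + z_β = 2.241 + 1.282 = 3.523.
n = 2 × (3.523 / 0.20)² = 2 × 17.615² = 2 × 310.29 = 620.6.
Round up to the next whole participant.

n = 621 per group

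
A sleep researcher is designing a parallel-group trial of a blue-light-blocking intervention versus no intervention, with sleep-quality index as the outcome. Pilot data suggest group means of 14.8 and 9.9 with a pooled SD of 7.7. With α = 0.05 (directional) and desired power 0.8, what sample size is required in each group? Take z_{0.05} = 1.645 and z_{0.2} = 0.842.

n = 31 per group

Cohen's d = |M₁ − M₂| / SD_pooled = |14.8 − 9.9| / 7.7 = 4.9 / 7.7 = 0.636.
For two independent groups with equal n: n = 2·((z_{α} + z_β) / d)².
z_{α} + z_β = 1.645 + 0.842 = 2.487.
n = 2 × (2.487 / 0.636)² = 2 × 3.910² = 2 × 15.29 = 30.6.
Round up to the next whole participant.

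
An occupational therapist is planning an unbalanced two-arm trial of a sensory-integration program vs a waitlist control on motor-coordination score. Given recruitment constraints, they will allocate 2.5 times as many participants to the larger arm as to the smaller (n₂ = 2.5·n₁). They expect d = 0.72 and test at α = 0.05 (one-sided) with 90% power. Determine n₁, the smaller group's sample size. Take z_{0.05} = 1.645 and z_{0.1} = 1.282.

With allocation ratio k = n₂/n₁ = 2.5, Var(x̄₁−x̄₂) = σ²(1/n₁ + 1/(k·n₁)) = σ²·(k+1)/(k·n₁).
So n₁ = (1 + 1/k)·((z_{α} + z_β)/d)² = 1.400 × (2.927/0.72)².
n₁ = 1.400 × 16.53 = 23.1.
Round up: n₁ = 24, giving n₂ = 2.5 × 24 = 60.

n₁ = 24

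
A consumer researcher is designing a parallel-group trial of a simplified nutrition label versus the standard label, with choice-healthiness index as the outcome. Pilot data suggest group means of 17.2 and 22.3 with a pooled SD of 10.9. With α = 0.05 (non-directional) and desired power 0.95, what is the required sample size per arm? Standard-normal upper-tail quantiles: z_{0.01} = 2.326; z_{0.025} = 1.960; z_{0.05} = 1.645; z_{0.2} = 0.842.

n = 119 per group

Cohen's d = |M₁ − M₂| / SD_pooled = |17.2 − 22.3| / 10.9 = 5.1 / 10.9 = 0.468.
For two independent groups with equal n: n = 2·((z_{α/2} + z_β) / d)².
z_{α/2} + z_β = 1.960 + 1.645 = 3.605.
n = 2 × (3.605 / 0.468)² = 2 × 7.703² = 2 × 59.34 = 118.7.
Round up to the next whole participant.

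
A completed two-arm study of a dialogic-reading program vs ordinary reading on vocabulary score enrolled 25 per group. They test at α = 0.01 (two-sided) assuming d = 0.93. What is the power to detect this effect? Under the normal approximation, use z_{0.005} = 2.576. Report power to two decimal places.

power ≈ 0.76

For two equal groups, power = Φ(d·√(n/2) − z_{α/2}).
d·√(n/2) = 0.93 × √(25/2) = 0.93 × 3.536 = 3.288.
z_β = 3.288 − 2.576 = 0.712.
Power = Φ(0.712) = 0.762.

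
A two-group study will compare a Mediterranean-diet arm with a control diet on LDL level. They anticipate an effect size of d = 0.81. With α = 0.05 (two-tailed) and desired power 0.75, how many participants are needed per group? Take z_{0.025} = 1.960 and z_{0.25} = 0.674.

n = 22 per group

For two independent groups with equal n: n = 2·((z_{α/2} + z_β) / d)².
z_{α/2} + z_β = 1.960 + 0.674 = 2.634.
n = 2 × (2.634 / 0.81)² = 2 × 3.252² = 2 × 10.57 = 21.1.
Round up to the next whole participant.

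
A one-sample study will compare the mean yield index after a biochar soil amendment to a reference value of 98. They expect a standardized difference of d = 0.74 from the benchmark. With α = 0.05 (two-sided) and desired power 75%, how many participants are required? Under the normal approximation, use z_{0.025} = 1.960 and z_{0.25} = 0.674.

For a one-sample test: n = ((z_{α/2} + z_β) / d)².
z_{α/2} + z_β = 1.960 + 0.674 = 2.634.
n = (2.634 / 0.74)² = 3.559² = 12.67.
Round up.

n = 13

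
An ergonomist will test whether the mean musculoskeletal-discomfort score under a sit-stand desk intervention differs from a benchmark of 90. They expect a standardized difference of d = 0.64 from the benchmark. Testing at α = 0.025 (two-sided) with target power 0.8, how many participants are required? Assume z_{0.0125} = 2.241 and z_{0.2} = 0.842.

For a one-sample test: n = ((z_{α/2} + z_β) / d)².
z_{α/2} + z_β = 2.241 + 0.842 = 3.083.
n = (3.083 / 0.64)² = 4.817² = 23.21.
Round up.

n = 24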